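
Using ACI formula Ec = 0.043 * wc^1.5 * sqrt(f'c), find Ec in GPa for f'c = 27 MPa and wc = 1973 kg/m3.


Ec = 0.043 * 1973^1.5 * sqrt(27) / 1000
= 19.58 GPa

19.58


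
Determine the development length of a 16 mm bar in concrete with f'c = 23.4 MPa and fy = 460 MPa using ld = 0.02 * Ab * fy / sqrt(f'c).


Ab = pi * 16^2 / 4 = 201.062 mm2
ld = 0.02 * 201.062 * 460 / sqrt(23.4)
= 382.4 mm

382.4


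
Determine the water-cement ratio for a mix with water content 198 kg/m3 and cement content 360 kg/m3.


w/c = water / cement
w/c = 198 / 360 = 0.55

0.55


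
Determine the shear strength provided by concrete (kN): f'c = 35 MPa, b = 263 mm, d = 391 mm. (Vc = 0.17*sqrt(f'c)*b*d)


Vc = 0.17 * sqrt(35) * 263 * 391 / 1000
= 103.42 kN

103.42


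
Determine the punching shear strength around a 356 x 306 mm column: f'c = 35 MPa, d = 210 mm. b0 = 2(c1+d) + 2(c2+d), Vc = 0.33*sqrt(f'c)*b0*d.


b0 = 2*(356 + 210) + 2*(306 + 210) = 2164 mm
Vc = 0.33 * sqrt(35) * 2164 * 210 / 1000
= 887.21 kN

887.21


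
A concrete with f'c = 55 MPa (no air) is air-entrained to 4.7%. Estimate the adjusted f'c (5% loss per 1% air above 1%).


Strength loss = (4.7 - 1) * 5 = 18.5%
f'c = 55 * (1 - 18.5/100)
= 44.82 MPa

44.82


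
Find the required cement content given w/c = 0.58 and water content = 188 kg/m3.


Cement = water / (w/c)
= 188 / 0.58
= 324.1 kg/m3

324.1


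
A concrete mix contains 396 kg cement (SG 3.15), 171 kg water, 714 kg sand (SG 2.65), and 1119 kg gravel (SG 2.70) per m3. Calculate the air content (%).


Vol cement = 396 / (3.15 * 1000) = 0.125714 m3
Vol water = 171 / 1000 = 0.171 m3
Vol sand = 714 / (2.65 * 1000) = 0.269434 m3
Vol gravel = 1119 / (2.70 * 1000) = 0.414444 m3
Total solid + water volume = 0.980593 m3
Air = (1 - 0.980593) * 100 = 1.94%

1.94


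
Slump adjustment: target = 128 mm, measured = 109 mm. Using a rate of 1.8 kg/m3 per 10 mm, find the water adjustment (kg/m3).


Difference = 128 - 109 = 19 mm
Water adjustment = 19 * 1.8 / 10 = 3.4 kg/m3

3.4


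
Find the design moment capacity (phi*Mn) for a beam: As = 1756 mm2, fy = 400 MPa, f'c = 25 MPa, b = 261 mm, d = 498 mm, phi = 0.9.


a = As * fy / (0.85 * f'c * b)
= 1756 * 400 / (0.85 * 25 * 261)
= 126.6441 mm
Mn = As * fy * (d - a/2) / 10^6
= 305.3178 kN-m
phi*Mn = 0.9 * 305.3178 = 274.79 kN-m

274.79


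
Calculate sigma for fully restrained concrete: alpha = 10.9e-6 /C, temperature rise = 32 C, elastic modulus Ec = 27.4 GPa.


sigma = alpha * dT * Ec
= 10.9e-6 * 32 * 27.4 * 1000
= 9.557 MPa

9.557


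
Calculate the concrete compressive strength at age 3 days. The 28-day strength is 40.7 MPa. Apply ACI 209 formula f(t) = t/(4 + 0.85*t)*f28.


f(3) = 3 / (4 + 0.85 * 3) * 40.7
= 3 / 6.55 * 40.7
= 18.64 MPa

18.64


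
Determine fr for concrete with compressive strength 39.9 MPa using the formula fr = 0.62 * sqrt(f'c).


fr = 0.62 * sqrt(39.9)
= 3.916 MPa

3.916


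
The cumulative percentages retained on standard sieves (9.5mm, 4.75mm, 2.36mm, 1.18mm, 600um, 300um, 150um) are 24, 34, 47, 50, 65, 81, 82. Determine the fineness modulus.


FM = sum(cumulative % retained) / 100
= 383 / 100
= 3.83

3.83


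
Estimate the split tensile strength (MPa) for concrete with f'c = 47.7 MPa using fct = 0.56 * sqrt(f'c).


fct = 0.56 * sqrt(47.7)
= 0.56 * 6.907
= 3.868 MPa

3.868


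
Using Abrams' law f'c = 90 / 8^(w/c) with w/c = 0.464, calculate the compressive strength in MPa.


f'c = 90 / 8^0.464
= 90 / 2.624
= 34.29 MPa

34.29


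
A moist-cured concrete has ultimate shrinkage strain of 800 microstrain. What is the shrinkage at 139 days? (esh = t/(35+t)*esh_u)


esh(139) = 139 / (35 + 139) * 800
= 139 / 174 * 800
= 639.1 microstrain

639.1


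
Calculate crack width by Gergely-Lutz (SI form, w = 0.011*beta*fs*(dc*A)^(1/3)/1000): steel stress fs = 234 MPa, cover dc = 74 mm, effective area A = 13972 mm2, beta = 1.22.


w = 0.011 * beta * fs * (dc * A)^(1/3) / 1000
= 0.011 * 1.22 * 234 * (74 * 13972)^(1/3) / 1000
= 0.318 mm

0.318


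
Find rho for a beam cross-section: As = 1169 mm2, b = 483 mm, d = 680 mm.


rho = As / (b * d)
= 1169 / (483 * 680)
= 0.0036

0.0036


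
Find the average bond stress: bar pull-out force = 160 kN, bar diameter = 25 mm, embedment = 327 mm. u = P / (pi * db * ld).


u = P / (pi * db * ld)
= 160 * 1000 / (pi * 25 * 327)
= 6.23 MPa

6.23


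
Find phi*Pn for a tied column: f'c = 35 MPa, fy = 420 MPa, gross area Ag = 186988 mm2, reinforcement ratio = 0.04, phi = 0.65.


Ast = rho * Ag = 0.04 * 186988 = 7479.52 mm2
phi*Pn = 0.65 * 0.80 * (0.85 * 35 * (186988 - 7479.52) + 420 * 7479.52) / 1000
= 4410.52 kN

4410.52


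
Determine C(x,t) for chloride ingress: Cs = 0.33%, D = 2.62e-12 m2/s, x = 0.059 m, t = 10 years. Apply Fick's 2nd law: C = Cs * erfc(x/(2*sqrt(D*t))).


t_seconds = 10 * 365.25 * 24 * 3600 = 315576000.0 s
arg = 0.059 / (2 * sqrt(2.62e-12 * 315576000.0))
= 1.0259
erfc(1.0259) = 0.1468
C = 0.33 * 0.1468 = 0.0484%

0.0484


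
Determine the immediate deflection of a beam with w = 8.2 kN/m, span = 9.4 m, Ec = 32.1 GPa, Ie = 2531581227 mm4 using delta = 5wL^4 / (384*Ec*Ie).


Convert: L = 9.4 m = 9400 mm, Ec = 32.1 GPa = 32100 MPa
delta = 5 * 8.2 * 9400^4 / (384 * 32100 * 2531581227)
= 10.26 mm

10.26


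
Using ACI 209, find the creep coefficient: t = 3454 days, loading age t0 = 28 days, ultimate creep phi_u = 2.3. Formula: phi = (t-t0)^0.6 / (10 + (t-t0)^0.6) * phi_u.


dt = 3454 - 28 = 3426
phi = 3426^0.6 / (10 + 3426^0.6) * 2.3
= 2.138

2.138


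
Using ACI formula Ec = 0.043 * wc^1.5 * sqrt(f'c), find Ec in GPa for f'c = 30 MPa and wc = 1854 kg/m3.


Ec = 0.043 * 1854^1.5 * sqrt(30) / 1000
= 18.8 GPa

18.8


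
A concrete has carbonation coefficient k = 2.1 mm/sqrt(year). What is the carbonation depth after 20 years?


depth = k * sqrt(t)
= 2.1 * sqrt(20)
= 9.39 mm

9.39


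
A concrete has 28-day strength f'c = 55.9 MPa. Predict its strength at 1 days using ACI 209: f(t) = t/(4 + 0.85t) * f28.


f(1) = 1 / (4 + 0.85 * 1) * 55.9
= 1 / 4.85 * 55.9
= 11.53 MPa

11.53


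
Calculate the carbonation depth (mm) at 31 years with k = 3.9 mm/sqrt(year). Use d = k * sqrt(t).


depth = k * sqrt(t)
= 3.9 * sqrt(31)
= 21.71 mm

21.71


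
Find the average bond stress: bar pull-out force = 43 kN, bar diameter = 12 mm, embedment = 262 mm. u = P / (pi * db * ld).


u = P / (pi * db * ld)
= 43 * 1000 / (pi * 12 * 262)
= 4.353 MPa

4.353


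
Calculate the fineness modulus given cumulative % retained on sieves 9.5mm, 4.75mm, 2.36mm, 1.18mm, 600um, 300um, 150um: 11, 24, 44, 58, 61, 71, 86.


FM = sum(cumulative % retained) / 100
= 355 / 100
= 3.55

3.55


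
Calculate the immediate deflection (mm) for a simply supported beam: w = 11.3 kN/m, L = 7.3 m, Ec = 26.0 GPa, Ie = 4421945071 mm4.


Convert: L = 7.3 m = 7300 mm, Ec = 26.0 GPa = 26000 MPa
delta = 5 * 11.3 * 7300^4 / (384 * 26000 * 4421945071)
= 3.63 mm

3.63


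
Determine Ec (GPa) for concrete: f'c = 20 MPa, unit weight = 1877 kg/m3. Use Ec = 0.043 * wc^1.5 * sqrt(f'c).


Ec = 0.043 * 1877^1.5 * sqrt(20) / 1000
= 15.64 GPa

15.64


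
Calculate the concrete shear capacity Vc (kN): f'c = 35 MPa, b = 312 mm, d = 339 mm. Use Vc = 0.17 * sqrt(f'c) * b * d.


Vc = 0.17 * sqrt(35) * 312 * 339 / 1000
= 106.37 kN

106.37


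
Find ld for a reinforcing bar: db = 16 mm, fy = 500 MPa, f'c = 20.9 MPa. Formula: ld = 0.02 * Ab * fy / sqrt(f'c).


Ab = pi * 16^2 / 4 = 201.062 mm2
ld = 0.02 * 201.062 * 500 / sqrt(20.9)
= 439.8 mm

439.8


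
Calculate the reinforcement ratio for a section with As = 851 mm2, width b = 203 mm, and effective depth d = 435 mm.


rho = As / (b * d)
= 851 / (203 * 435)
= 0.0096

0.0096


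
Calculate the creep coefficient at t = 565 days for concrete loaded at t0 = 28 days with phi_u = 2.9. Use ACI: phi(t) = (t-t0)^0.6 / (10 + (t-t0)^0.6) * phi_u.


dt = 565 - 28 = 537
phi = 537^0.6 / (10 + 537^0.6) * 2.9
= 2.357

2.357


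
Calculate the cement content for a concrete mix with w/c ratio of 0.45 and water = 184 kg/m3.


Cement = water / (w/c)
= 184 / 0.45
= 408.9 kg/m3

408.9


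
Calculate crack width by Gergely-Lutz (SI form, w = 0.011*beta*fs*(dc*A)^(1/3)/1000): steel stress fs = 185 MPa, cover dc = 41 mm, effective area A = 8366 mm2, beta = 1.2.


w = 0.011 * beta * fs * (dc * A)^(1/3) / 1000
= 0.011 * 1.2 * 185 * (41 * 8366)^(1/3) / 1000
= 0.171 mm

0.171


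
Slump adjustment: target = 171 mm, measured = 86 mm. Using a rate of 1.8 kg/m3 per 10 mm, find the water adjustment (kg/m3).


Difference = 171 - 86 = 85 mm
Water adjustment = 85 * 1.8 / 10 = 15.3 kg/m3

15.3


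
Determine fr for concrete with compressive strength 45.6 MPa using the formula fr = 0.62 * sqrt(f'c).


fr = 0.62 * sqrt(45.6)
= 4.187 MPa

4.187


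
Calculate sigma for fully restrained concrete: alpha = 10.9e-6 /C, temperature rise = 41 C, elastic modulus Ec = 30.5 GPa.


sigma = alpha * dT * Ec
= 10.9e-6 * 41 * 30.5 * 1000
= 13.63 MPa

13.63


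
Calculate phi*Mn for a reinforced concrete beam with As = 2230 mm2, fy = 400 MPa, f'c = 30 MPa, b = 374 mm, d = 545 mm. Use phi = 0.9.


a = As * fy / (0.85 * f'c * b)
= 2230 * 400 / (0.85 * 30 * 374)
= 93.5305 mm
Mn = As * fy * (d - a/2) / 10^6
= 444.4254 kN-m
phi*Mn = 0.9 * 444.4254 = 399.98 kN-m

399.98


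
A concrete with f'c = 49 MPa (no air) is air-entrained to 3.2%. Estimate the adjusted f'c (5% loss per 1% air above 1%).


Strength loss = (3.2 - 1) * 5 = 11.0%
f'c = 49 * (1 - 11.0/100)
= 43.61 MPa

43.61


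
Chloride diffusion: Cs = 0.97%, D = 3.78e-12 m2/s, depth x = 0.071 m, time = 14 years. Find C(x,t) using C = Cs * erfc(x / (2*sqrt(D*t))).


t_seconds = 14 * 365.25 * 24 * 3600 = 441806400.0 s
arg = 0.071 / (2 * sqrt(3.78e-12 * 441806400.0))
= 0.8687
erfc(0.8687) = 0.2193
C = 0.97 * 0.2193 = 0.2127%

0.2127


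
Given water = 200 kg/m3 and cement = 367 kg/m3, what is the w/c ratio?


w/c = water / cement
w/c = 200 / 367 = 0.545

0.545


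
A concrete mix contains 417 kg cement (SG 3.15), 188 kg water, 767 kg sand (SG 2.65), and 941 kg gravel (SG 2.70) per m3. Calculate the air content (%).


Vol cement = 417 / (3.15 * 1000) = 0.132381 m3
Vol water = 188 / 1000 = 0.188 m3
Vol sand = 767 / (2.65 * 1000) = 0.289434 m3
Vol gravel = 941 / (2.70 * 1000) = 0.348519 m3
Total solid + water volume = 0.958333 m3
Air = (1 - 0.958333) * 100 = 4.17%

4.17


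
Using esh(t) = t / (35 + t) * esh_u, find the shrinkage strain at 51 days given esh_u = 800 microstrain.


esh(51) = 51 / (35 + 51) * 800
= 51 / 86 * 800
= 474.4 microstrain

474.4


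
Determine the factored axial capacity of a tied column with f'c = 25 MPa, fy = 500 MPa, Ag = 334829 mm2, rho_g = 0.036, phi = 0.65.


Ast = rho * Ag = 0.036 * 334829 = 12053.844 mm2
phi*Pn = 0.65 * 0.80 * (0.85 * 25 * (334829 - 12053.844) + 500 * 12053.844) / 1000
= 6700.66 kN

6700.66


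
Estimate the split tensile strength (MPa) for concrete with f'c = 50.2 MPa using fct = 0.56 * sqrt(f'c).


fct = 0.56 * sqrt(50.2)
= 0.56 * 7.085
= 3.968 MPa

3.968


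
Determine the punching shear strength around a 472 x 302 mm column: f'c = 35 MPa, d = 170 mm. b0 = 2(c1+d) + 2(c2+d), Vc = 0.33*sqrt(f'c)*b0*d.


b0 = 2*(472 + 170) + 2*(302 + 170) = 2228 mm
Vc = 0.33 * sqrt(35) * 2228 * 170 / 1000
= 739.46 kN

739.46


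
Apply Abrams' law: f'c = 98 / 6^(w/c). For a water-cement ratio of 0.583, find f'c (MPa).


f'c = 98 / 6^0.583
= 98 / 2.842
= 34.48 MPa

34.48


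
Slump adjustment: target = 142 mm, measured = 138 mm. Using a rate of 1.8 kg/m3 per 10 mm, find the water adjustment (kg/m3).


Difference = 142 - 138 = 4 mm
Water adjustment = 4 * 1.8 / 10 = 0.7 kg/m3

0.7


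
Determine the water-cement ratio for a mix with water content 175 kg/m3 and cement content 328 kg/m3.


w/c = water / cement
w/c = 175 / 328 = 0.534

0.534


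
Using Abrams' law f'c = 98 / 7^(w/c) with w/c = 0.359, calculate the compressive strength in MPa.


f'c = 98 / 7^0.359
= 98 / 2.011
= 48.73 MPa

48.73


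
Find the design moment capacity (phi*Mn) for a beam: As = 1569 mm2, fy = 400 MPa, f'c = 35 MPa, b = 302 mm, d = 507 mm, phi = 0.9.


a = As * fy / (0.85 * f'c * b)
= 1569 * 400 / (0.85 * 35 * 302)
= 69.8536 mm
Mn = As * fy * (d - a/2) / 10^6
= 296.2731 kN-m
phi*Mn = 0.9 * 296.2731 = 266.65 kN-m

266.65


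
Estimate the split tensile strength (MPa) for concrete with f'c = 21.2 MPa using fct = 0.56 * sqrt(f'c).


fct = 0.56 * sqrt(21.2)
= 0.56 * 4.604
= 2.578 MPa

2.578


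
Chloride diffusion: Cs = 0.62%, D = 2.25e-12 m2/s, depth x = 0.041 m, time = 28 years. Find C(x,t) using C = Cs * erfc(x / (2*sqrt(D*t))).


t_seconds = 28 * 365.25 * 24 * 3600 = 883612800.0 s
arg = 0.041 / (2 * sqrt(2.25e-12 * 883612800.0))
= 0.4598
erfc(0.4598) = 0.5156
C = 0.62 * 0.5156 = 0.3196%

0.3196


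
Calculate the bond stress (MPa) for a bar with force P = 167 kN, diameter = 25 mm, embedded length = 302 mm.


u = P / (pi * db * ld)
= 167 * 1000 / (pi * 25 * 302)
= 7.041 MPa

7.041


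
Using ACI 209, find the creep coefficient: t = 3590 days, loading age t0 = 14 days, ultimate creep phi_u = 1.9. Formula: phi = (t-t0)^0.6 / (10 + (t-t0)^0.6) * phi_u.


dt = 3590 - 14 = 3576
phi = 3576^0.6 / (10 + 3576^0.6) * 1.9
= 1.769

1.769


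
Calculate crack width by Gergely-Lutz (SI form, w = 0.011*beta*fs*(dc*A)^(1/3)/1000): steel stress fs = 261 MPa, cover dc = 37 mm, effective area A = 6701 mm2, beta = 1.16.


w = 0.011 * beta * fs * (dc * A)^(1/3) / 1000
= 0.011 * 1.16 * 261 * (37 * 6701)^(1/3) / 1000
= 0.209 mm

0.209


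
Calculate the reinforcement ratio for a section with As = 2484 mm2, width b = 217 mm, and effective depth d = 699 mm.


rho = As / (b * d)
= 2484 / (217 * 699)
= 0.0164

0.0164


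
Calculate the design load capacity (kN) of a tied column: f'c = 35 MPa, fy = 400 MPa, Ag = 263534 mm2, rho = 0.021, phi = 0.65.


Ast = rho * Ag = 0.021 * 263534 = 5534.214 mm2
phi*Pn = 0.65 * 0.80 * (0.85 * 35 * (263534 - 5534.214) + 400 * 5534.214) / 1000
= 5142.37 kN

5142.37


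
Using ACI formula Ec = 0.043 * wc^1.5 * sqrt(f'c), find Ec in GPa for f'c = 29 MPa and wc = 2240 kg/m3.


Ec = 0.043 * 2240^1.5 * sqrt(29) / 1000
= 24.55 GPa

24.55


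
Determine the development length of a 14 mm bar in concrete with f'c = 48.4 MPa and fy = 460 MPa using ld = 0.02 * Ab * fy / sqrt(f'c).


Ab = pi * 14^2 / 4 = 153.938 mm2
ld = 0.02 * 153.938 * 460 / sqrt(48.4)
= 203.6 mm

203.6


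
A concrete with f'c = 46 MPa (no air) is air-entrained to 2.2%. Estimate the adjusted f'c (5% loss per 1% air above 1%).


Strength loss = (2.2 - 1) * 5 = 6.0%
f'c = 46 * (1 - 6.0/100)
= 43.24 MPa

43.24


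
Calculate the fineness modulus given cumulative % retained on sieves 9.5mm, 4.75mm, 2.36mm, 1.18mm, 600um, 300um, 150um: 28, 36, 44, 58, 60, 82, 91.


FM = sum(cumulative % retained) / 100
= 399 / 100
= 3.99

3.99


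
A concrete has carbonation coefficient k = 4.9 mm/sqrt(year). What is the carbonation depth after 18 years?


depth = k * sqrt(t)
= 4.9 * sqrt(18)
= 20.79 mm

20.79


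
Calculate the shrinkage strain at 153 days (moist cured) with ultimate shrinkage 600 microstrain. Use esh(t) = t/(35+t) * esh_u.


esh(153) = 153 / (35 + 153) * 600
= 153 / 188 * 600
= 488.3 microstrain

488.3


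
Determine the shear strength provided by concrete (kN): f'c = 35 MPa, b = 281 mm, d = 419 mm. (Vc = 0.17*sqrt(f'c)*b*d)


Vc = 0.17 * sqrt(35) * 281 * 419 / 1000
= 118.41 kN

118.41


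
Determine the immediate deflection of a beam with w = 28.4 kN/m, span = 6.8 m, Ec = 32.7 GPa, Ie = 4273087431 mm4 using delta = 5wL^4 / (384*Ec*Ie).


Convert: L = 6.8 m = 6800 mm, Ec = 32.7 GPa = 32700 MPa
delta = 5 * 28.4 * 6800^4 / (384 * 32700 * 4273087431)
= 5.66 mm

5.66


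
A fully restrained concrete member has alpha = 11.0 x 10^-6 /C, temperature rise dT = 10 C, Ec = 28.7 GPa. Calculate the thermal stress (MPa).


sigma = alpha * dT * Ec
= 11.0e-6 * 10 * 28.7 * 1000
= 3.157 MPa

3.157


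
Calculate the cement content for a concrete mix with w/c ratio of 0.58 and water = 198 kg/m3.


Cement = water / (w/c)
= 198 / 0.58
= 341.4 kg/m3

341.4


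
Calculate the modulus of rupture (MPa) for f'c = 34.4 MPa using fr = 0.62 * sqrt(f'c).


fr = 0.62 * sqrt(34.4)
= 3.636 MPa

3.636


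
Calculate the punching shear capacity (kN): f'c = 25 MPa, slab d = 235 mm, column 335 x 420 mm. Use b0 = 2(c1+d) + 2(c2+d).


b0 = 2*(335 + 235) + 2*(420 + 235) = 2450 mm
Vc = 0.33 * sqrt(25) * 2450 * 235 / 1000
= 949.99 kN

949.99


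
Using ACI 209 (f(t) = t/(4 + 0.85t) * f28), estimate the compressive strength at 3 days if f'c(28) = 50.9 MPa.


f(3) = 3 / (4 + 0.85 * 3) * 50.9
= 3 / 6.55 * 50.9
= 23.31 MPa

23.31


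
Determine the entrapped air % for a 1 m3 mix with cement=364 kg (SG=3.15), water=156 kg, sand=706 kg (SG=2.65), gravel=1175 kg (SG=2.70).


Vol cement = 364 / (3.15 * 1000) = 0.115556 m3
Vol water = 156 / 1000 = 0.156 m3
Vol sand = 706 / (2.65 * 1000) = 0.266415 m3
Vol gravel = 1175 / (2.70 * 1000) = 0.435185 m3
Total solid + water volume = 0.973156 m3
Air = (1 - 0.973156) * 100 = 2.68%

2.68


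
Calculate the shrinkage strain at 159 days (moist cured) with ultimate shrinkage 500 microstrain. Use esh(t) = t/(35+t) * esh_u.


esh(159) = 159 / (35 + 159) * 500
= 159 / 194 * 500
= 409.8 microstrain

409.8


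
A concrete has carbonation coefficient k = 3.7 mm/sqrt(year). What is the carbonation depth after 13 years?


depth = k * sqrt(t)
= 3.7 * sqrt(13)
= 13.34 mm

13.34


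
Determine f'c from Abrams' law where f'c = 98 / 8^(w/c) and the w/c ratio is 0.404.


f'c = 98 / 8^0.404
= 98 / 2.317
= 42.3 MPa

42.3


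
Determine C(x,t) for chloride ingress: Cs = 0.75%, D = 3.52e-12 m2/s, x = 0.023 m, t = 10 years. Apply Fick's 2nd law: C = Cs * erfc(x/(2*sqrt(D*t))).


t_seconds = 10 * 365.25 * 24 * 3600 = 315576000.0 s
arg = 0.023 / (2 * sqrt(3.52e-12 * 315576000.0))
= 0.345
erfc(0.345) = 0.6256
C = 0.75 * 0.6256 = 0.4692%

0.4692


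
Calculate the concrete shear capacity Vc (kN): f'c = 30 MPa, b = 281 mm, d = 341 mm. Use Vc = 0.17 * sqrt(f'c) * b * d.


Vc = 0.17 * sqrt(30) * 281 * 341 / 1000
= 89.22 kN

89.22


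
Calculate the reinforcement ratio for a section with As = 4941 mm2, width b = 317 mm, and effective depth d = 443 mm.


rho = As / (b * d)
= 4941 / (317 * 443)
= 0.0352

0.0352


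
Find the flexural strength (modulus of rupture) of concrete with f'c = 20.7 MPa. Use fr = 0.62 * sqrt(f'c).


fr = 0.62 * sqrt(20.7)
= 2.821 MPa

2.821


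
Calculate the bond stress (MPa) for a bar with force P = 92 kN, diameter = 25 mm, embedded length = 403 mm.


u = P / (pi * db * ld)
= 92 * 1000 / (pi * 25 * 403)
= 2.907 MPa

2.907


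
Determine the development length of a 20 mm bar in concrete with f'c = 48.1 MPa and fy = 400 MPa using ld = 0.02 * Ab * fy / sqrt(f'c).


Ab = pi * 20^2 / 4 = 314.159 mm2
ld = 0.02 * 314.159 * 400 / sqrt(48.1)
= 362.4 mm

362.4


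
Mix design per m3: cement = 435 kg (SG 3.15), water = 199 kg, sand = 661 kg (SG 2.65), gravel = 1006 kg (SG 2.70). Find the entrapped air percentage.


Vol cement = 435 / (3.15 * 1000) = 0.138095 m3
Vol water = 199 / 1000 = 0.199 m3
Vol sand = 661 / (2.65 * 1000) = 0.249434 m3
Vol gravel = 1006 / (2.70 * 1000) = 0.372593 m3
Total solid + water volume = 0.959122 m3
Air = (1 - 0.959122) * 100 = 4.09%

4.09


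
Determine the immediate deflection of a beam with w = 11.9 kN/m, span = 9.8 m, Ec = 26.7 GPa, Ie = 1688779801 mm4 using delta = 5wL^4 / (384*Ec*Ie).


Convert: L = 9.8 m = 9800 mm, Ec = 26.7 GPa = 26700 MPa
delta = 5 * 11.9 * 9800^4 / (384 * 26700 * 1688779801)
= 31.7 mm

31.7


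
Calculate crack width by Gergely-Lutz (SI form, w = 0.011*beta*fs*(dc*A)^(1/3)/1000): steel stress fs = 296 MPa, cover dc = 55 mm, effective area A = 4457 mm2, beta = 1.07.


w = 0.011 * beta * fs * (dc * A)^(1/3) / 1000
= 0.011 * 1.07 * 296 * (55 * 4457)^(1/3) / 1000
= 0.218 mm

0.218


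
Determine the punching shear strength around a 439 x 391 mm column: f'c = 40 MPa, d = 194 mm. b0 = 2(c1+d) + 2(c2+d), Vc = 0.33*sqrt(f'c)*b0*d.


b0 = 2*(439 + 194) + 2*(391 + 194) = 2436 mm
Vc = 0.33 * sqrt(40) * 2436 * 194 / 1000
= 986.33 kN

986.33


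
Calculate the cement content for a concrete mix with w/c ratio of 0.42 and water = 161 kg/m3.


Cement = water / (w/c)
= 161 / 0.42
= 383.3 kg/m3

383.3


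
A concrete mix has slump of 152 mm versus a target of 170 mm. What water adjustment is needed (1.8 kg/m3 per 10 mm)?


Difference = 170 - 152 = 18 mm
Water adjustment = 18 * 1.8 / 10 = 3.2 kg/m3

3.2


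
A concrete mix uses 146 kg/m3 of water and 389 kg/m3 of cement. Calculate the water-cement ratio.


w/c = water / cement
w/c = 146 / 389 = 0.375

0.375


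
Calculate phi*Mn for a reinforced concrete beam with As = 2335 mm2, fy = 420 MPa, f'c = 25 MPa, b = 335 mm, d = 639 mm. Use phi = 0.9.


a = As * fy / (0.85 * f'c * b)
= 2335 * 420 / (0.85 * 25 * 335)
= 137.7629 mm
Mn = As * fy * (d - a/2) / 10^6
= 559.1152 kN-m
phi*Mn = 0.9 * 559.1152 = 503.2 kN-m

503.2


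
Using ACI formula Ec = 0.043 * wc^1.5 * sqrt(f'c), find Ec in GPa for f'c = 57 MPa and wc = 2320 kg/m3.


Ec = 0.043 * 2320^1.5 * sqrt(57) / 1000
= 36.28 GPa

36.28


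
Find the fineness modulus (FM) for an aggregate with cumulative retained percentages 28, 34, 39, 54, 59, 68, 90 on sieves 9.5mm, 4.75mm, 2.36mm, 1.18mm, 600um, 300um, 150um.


FM = sum(cumulative % retained) / 100
= 372 / 100
= 3.72

3.72


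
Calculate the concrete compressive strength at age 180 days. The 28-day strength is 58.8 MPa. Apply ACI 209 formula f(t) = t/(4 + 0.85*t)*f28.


f(180) = 180 / (4 + 0.85 * 180) * 58.8
= 180 / 157.0 * 58.8
= 67.41 MPa

67.41


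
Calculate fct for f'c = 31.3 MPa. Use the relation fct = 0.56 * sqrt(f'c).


fct = 0.56 * sqrt(31.3)
= 0.56 * 5.595
= 3.133 MPa

3.133


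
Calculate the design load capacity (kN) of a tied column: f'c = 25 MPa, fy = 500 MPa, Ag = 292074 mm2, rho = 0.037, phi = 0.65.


Ast = rho * Ag = 0.037 * 292074 = 10806.738 mm2
phi*Pn = 0.65 * 0.80 * (0.85 * 25 * (292074 - 10806.738) + 500 * 10806.738) / 1000
= 5917.76 kN

5917.76


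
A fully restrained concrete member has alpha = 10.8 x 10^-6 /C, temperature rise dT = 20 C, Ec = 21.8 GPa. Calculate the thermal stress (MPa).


sigma = alpha * dT * Ec
= 10.8e-6 * 20 * 21.8 * 1000
= 4.709 MPa

4.709


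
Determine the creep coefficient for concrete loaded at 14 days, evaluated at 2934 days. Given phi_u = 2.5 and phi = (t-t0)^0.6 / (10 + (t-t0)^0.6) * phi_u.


dt = 2934 - 14 = 2920
phi = 2920^0.6 / (10 + 2920^0.6) * 2.5
= 2.308

2.308


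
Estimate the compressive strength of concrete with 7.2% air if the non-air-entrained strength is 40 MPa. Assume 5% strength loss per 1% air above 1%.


Strength loss = (7.2 - 1) * 5 = 31.0%
f'c = 40 * (1 - 31.0/100)
= 27.6 MPa

27.6


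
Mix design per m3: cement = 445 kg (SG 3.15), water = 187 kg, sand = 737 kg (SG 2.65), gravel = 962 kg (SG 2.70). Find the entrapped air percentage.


Vol cement = 445 / (3.15 * 1000) = 0.14127 m3
Vol water = 187 / 1000 = 0.187 m3
Vol sand = 737 / (2.65 * 1000) = 0.278113 m3
Vol gravel = 962 / (2.70 * 1000) = 0.356296 m3
Total solid + water volume = 0.962679 m3
Air = (1 - 0.962679) * 100 = 3.73%

3.73


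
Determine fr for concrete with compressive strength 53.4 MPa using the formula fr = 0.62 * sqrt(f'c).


fr = 0.62 * sqrt(53.4)
= 4.531 MPa

4.531


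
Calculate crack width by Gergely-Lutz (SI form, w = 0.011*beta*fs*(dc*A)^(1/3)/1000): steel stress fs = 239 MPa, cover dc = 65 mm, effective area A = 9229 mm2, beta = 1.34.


w = 0.011 * beta * fs * (dc * A)^(1/3) / 1000
= 0.011 * 1.34 * 239 * (65 * 9229)^(1/3) / 1000
= 0.297 mm

0.297


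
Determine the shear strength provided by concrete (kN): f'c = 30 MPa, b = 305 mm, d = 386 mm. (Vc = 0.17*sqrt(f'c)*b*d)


Vc = 0.17 * sqrt(30) * 305 * 386 / 1000
= 109.62 kN

109.62


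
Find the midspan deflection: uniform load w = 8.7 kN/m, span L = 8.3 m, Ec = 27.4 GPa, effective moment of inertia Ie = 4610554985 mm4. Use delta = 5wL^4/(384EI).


Convert: L = 8.3 m = 8300 mm, Ec = 27.4 GPa = 27400 MPa
delta = 5 * 8.7 * 8300^4 / (384 * 27400 * 4610554985)
= 4.26 mm

4.26


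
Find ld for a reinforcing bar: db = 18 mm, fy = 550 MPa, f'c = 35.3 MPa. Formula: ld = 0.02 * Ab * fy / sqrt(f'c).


Ab = pi * 18^2 / 4 = 254.469 mm2
ld = 0.02 * 254.469 * 550 / sqrt(35.3)
= 471.1 mm

471.1


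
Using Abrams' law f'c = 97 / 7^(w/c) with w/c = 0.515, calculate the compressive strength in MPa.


f'c = 97 / 7^0.515
= 97 / 2.724
= 35.61 MPa

35.61


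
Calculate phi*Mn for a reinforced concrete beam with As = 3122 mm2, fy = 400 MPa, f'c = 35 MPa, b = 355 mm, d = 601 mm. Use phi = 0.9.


a = As * fy / (0.85 * f'c * b)
= 3122 * 400 / (0.85 * 35 * 355)
= 118.2436 mm
Mn = As * fy * (d - a/2) / 10^6
= 676.6975 kN-m
phi*Mn = 0.9 * 676.6975 = 609.03 kN-m

609.03


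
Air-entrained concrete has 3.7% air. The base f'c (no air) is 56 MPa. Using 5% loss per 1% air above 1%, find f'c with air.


Strength loss = (3.7 - 1) * 5 = 13.5%
f'c = 56 * (1 - 13.5/100)
= 48.44 MPa

48.44


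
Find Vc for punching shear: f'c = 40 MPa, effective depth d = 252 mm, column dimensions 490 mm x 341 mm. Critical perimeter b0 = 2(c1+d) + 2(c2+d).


b0 = 2*(490 + 252) + 2*(341 + 252) = 2670 mm
Vc = 0.33 * sqrt(40) * 2670 * 252 / 1000
= 1404.29 kN

1404.29


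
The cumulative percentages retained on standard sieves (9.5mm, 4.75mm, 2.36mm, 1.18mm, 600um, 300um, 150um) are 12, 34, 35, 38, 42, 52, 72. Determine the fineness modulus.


FM = sum(cumulative % retained) / 100
= 285 / 100
= 2.85

2.85


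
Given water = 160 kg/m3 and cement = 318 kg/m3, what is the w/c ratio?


w/c = water / cement
w/c = 160 / 318 = 0.503

0.503


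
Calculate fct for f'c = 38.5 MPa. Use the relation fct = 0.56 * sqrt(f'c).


fct = 0.56 * sqrt(38.5)
= 0.56 * 6.205
= 3.475 MPa

3.475


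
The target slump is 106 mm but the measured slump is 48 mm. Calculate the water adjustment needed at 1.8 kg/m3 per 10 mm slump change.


Difference = 106 - 48 = 58 mm
Water adjustment = 58 * 1.8 / 10 = 10.4 kg/m3

10.4


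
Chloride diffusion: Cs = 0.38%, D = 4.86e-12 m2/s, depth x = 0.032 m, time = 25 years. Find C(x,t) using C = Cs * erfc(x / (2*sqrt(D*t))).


t_seconds = 25 * 365.25 * 24 * 3600 = 788940000.0 s
arg = 0.032 / (2 * sqrt(4.86e-12 * 788940000.0))
= 0.2584
erfc(0.2584) = 0.7148
C = 0.38 * 0.7148 = 0.2716%

0.2716


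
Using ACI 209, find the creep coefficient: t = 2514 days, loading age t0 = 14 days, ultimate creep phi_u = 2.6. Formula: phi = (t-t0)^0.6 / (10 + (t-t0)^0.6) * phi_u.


dt = 2514 - 14 = 2500
phi = 2500^0.6 / (10 + 2500^0.6) * 2.6
= 2.382

2.382


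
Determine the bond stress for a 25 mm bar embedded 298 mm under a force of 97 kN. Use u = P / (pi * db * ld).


u = P / (pi * db * ld)
= 97 * 1000 / (pi * 25 * 298)
= 4.144 MPa

4.144


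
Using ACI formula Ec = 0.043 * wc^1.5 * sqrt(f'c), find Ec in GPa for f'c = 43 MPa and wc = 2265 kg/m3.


Ec = 0.043 * 2265^1.5 * sqrt(43) / 1000
= 30.4 GPa

30.4


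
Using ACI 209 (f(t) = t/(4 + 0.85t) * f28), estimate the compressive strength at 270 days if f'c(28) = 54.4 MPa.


f(270) = 270 / (4 + 0.85 * 270) * 54.4
= 270 / 233.5 * 54.4
= 62.9 MPa

62.9


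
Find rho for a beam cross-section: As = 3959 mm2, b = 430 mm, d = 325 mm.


rho = As / (b * d)
= 3959 / (430 * 325)
= 0.0283

0.0283


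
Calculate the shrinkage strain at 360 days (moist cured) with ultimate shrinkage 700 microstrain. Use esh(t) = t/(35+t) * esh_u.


esh(360) = 360 / (35 + 360) * 700
= 360 / 395 * 700
= 638.0 microstrain

638.0


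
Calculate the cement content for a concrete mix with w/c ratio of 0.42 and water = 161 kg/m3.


Cement = water / (w/c)
= 161 / 0.42
= 383.3 kg/m3

383.3


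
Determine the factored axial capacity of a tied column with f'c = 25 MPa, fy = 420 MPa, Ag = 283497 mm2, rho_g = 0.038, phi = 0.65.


Ast = rho * Ag = 0.038 * 283497 = 10772.886 mm2
phi*Pn = 0.65 * 0.80 * (0.85 * 25 * (283497 - 10772.886) + 420 * 10772.886) / 1000
= 5366.4 kN

5366.4


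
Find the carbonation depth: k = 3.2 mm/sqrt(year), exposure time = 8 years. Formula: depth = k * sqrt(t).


depth = k * sqrt(t)
= 3.2 * sqrt(8)
= 9.05 mm

9.05


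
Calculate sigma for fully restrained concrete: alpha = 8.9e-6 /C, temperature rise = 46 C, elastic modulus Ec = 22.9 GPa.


sigma = alpha * dT * Ec
= 8.9e-6 * 46 * 22.9 * 1000
= 9.375 MPa

9.375


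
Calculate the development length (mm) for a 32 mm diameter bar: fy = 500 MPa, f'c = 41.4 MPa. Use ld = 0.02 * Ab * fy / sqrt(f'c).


Ab = pi * 32^2 / 4 = 804.248 mm2
ld = 0.02 * 804.248 * 500 / sqrt(41.4)
= 1249.9 mm

1249.9


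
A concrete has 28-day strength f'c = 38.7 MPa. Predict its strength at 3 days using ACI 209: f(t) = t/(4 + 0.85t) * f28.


f(3) = 3 / (4 + 0.85 * 3) * 38.7
= 3 / 6.55 * 38.7
= 17.73 MPa

17.73


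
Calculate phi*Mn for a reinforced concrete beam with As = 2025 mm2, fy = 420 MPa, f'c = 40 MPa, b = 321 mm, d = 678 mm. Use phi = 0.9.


a = As * fy / (0.85 * f'c * b)
= 2025 * 420 / (0.85 * 40 * 321)
= 77.9274 mm
Mn = As * fy * (d - a/2) / 10^6
= 543.5004 kN-m
phi*Mn = 0.9 * 543.5004 = 489.15 kN-m

489.15


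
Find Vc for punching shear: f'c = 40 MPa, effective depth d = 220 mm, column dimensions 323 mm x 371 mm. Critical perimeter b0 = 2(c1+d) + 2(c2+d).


b0 = 2*(323 + 220) + 2*(371 + 220) = 2268 mm
Vc = 0.33 * sqrt(40) * 2268 * 220 / 1000
= 1041.38 kN

1041.38


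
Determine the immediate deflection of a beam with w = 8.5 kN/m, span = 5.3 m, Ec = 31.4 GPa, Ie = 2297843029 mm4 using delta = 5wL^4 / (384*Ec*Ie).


Convert: L = 5.3 m = 5300 mm, Ec = 31.4 GPa = 31400 MPa
delta = 5 * 8.5 * 5300^4 / (384 * 31400 * 2297843029)
= 1.21 mm

1.21


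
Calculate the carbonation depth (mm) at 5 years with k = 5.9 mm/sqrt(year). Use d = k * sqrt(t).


depth = k * sqrt(t)
= 5.9 * sqrt(5)
= 13.19 mm

13.19


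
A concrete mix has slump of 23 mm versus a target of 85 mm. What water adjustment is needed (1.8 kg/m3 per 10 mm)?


Difference = 85 - 23 = 62 mm
Water adjustment = 62 * 1.8 / 10 = 11.2 kg/m3

11.2


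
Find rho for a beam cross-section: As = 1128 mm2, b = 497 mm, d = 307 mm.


rho = As / (b * d)
= 1128 / (497 * 307)
= 0.0074

0.0074


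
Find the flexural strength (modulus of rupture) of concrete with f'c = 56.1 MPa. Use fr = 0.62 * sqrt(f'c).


fr = 0.62 * sqrt(56.1)
= 4.644 MPa

4.644


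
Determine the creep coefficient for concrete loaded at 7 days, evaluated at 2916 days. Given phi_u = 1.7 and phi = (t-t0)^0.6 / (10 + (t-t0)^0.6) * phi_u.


dt = 2916 - 7 = 2909
phi = 2909^0.6 / (10 + 2909^0.6) * 1.7
= 1.569

1.569


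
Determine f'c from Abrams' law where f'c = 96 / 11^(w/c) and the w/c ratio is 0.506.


f'c = 96 / 11^0.506
= 96 / 3.365
= 28.53 MPa

28.53


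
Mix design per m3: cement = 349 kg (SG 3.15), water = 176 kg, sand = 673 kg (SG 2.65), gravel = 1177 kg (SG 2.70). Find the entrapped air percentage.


Vol cement = 349 / (3.15 * 1000) = 0.110794 m3
Vol water = 176 / 1000 = 0.176 m3
Vol sand = 673 / (2.65 * 1000) = 0.253962 m3
Vol gravel = 1177 / (2.70 * 1000) = 0.435926 m3
Total solid + water volume = 0.976682 m3
Air = (1 - 0.976682) * 100 = 2.33%

2.33


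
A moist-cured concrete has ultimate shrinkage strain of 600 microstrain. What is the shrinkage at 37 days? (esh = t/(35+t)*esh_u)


esh(37) = 37 / (35 + 37) * 600
= 37 / 72 * 600
= 308.3 microstrain

308.3


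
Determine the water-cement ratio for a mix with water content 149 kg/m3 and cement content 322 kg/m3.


w/c = water / cement
w/c = 149 / 322 = 0.463

0.463


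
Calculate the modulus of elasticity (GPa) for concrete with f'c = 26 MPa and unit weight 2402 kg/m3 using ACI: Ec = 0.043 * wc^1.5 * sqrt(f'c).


Ec = 0.043 * 2402^1.5 * sqrt(26) / 1000
= 25.81 GPa

25.81


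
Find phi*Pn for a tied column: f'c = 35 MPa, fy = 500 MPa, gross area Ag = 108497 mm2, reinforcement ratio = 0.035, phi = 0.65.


Ast = rho * Ag = 0.035 * 108497 = 3797.395 mm2
phi*Pn = 0.65 * 0.80 * (0.85 * 35 * (108497 - 3797.395) + 500 * 3797.395) / 1000
= 2607.03 kN

2607.03


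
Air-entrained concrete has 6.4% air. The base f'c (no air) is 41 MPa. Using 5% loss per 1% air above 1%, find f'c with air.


Strength loss = (6.4 - 1) * 5 = 27.0%
f'c = 41 * (1 - 27.0/100)
= 29.93 MPa

29.93


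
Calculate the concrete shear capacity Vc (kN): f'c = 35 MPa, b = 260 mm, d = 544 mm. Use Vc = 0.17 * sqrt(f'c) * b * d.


Vc = 0.17 * sqrt(35) * 260 * 544 / 1000
= 142.25 kN

142.25


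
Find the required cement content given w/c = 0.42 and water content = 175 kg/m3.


Cement = water / (w/c)
= 175 / 0.42
= 416.7 kg/m3

416.7


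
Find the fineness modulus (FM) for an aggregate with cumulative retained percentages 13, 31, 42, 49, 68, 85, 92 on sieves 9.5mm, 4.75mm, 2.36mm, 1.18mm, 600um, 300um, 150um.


FM = sum(cumulative % retained) / 100
= 380 / 100
= 3.8

3.8


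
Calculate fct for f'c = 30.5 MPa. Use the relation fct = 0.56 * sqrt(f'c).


fct = 0.56 * sqrt(30.5)
= 0.56 * 5.523
= 3.093 MPa

3.093


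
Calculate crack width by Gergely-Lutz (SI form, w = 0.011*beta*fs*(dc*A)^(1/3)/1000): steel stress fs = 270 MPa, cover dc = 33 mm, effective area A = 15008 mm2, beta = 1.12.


w = 0.011 * beta * fs * (dc * A)^(1/3) / 1000
= 0.011 * 1.12 * 270 * (33 * 15008)^(1/3) / 1000
= 0.263 mm

0.263


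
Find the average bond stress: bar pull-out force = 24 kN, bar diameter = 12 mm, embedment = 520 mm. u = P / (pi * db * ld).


u = P / (pi * db * ld)
= 24 * 1000 / (pi * 12 * 520)
= 1.224 MPa

1.224


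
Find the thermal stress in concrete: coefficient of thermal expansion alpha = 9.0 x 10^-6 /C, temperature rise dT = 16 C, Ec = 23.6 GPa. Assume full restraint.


sigma = alpha * dT * Ec
= 9.0e-6 * 16 * 23.6 * 1000
= 3.398 MPa

3.398


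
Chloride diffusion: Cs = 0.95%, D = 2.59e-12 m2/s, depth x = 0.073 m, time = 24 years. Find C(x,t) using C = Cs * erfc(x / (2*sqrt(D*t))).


t_seconds = 24 * 365.25 * 24 * 3600 = 757382400.0 s
arg = 0.073 / (2 * sqrt(2.59e-12 * 757382400.0))
= 0.8241
erfc(0.8241) = 0.2438
C = 0.95 * 0.2438 = 0.2316%

0.2316


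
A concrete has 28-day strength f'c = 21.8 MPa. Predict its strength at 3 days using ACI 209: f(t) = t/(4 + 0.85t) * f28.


f(3) = 3 / (4 + 0.85 * 3) * 21.8
= 3 / 6.55 * 21.8
= 9.98 MPa

9.98


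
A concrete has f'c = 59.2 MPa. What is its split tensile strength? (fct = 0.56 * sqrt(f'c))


fct = 0.56 * sqrt(59.2)
= 0.56 * 7.694
= 4.309 MPa

4.309


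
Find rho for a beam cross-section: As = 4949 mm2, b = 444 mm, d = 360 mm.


rho = As / (b * d)
= 4949 / (444 * 360)
= 0.031

0.031


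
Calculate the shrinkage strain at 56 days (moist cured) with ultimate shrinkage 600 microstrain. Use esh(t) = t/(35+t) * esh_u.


esh(56) = 56 / (35 + 56) * 600
= 56 / 91 * 600
= 369.2 microstrain

369.2


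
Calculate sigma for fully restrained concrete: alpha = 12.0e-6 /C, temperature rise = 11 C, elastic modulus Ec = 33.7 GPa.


sigma = alpha * dT * Ec
= 12.0e-6 * 11 * 33.7 * 1000
= 4.448 MPa

4.448


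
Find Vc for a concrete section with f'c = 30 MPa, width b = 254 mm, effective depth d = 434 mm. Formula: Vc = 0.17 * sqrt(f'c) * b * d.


Vc = 0.17 * sqrt(30) * 254 * 434 / 1000
= 102.64 kN

102.64


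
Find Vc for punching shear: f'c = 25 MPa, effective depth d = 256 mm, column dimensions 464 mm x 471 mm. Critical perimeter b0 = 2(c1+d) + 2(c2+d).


b0 = 2*(464 + 256) + 2*(471 + 256) = 2894 mm
Vc = 0.33 * sqrt(25) * 2894 * 256 / 1000
= 1222.43 kN

1222.43


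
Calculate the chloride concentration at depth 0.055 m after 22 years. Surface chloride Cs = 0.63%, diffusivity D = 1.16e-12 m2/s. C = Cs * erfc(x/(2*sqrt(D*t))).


t_seconds = 22 * 365.25 * 24 * 3600 = 694267200.0 s
arg = 0.055 / (2 * sqrt(1.16e-12 * 694267200.0))
= 0.969
erfc(0.969) = 0.1706
C = 0.63 * 0.1706 = 0.1074%

0.1074


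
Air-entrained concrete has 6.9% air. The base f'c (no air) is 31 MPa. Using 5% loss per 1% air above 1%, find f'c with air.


Strength loss = (6.9 - 1) * 5 = 29.5%
f'c = 31 * (1 - 29.5/100)
= 21.86 MPa

21.86


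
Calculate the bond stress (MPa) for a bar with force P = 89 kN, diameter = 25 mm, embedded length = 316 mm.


u = P / (pi * db * ld)
= 89 * 1000 / (pi * 25 * 316)
= 3.586 MPa

3.586


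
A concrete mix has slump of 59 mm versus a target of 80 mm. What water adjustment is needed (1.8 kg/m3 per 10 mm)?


Difference = 80 - 59 = 21 mm
Water adjustment = 21 * 1.8 / 10 = 3.8 kg/m3

3.8


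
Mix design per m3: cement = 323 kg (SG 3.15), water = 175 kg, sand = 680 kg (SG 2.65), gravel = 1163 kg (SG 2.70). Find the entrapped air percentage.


Vol cement = 323 / (3.15 * 1000) = 0.10254 m3
Vol water = 175 / 1000 = 0.175 m3
Vol sand = 680 / (2.65 * 1000) = 0.256604 m3
Vol gravel = 1163 / (2.70 * 1000) = 0.430741 m3
Total solid + water volume = 0.964884 m3
Air = (1 - 0.964884) * 100 = 3.51%

3.51


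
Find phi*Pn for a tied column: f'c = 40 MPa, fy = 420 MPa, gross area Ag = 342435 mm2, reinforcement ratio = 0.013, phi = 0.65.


Ast = rho * Ag = 0.013 * 342435 = 4451.655 mm2
phi*Pn = 0.65 * 0.80 * (0.85 * 40 * (342435 - 4451.655) + 420 * 4451.655) / 1000
= 6947.79 kN

6947.79


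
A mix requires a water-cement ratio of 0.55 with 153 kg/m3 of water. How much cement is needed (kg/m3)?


Cement = water / (w/c)
= 153 / 0.55
= 278.2 kg/m3

278.2


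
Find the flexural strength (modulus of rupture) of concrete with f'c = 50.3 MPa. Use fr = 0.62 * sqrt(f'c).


fr = 0.62 * sqrt(50.3)
= 4.397 MPa

4.397


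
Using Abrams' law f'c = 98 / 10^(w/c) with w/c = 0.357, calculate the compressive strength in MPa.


f'c = 98 / 10^0.357
= 98 / 2.275
= 43.08 MPa

43.08


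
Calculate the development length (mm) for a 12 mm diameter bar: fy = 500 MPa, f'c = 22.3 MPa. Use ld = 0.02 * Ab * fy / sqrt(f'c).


Ab = pi * 12^2 / 4 = 113.097 mm2
ld = 0.02 * 113.097 * 500 / sqrt(22.3)
= 239.5 mm

239.5


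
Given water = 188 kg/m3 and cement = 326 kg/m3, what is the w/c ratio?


w/c = water / cement
w/c = 188 / 326 = 0.577

0.577


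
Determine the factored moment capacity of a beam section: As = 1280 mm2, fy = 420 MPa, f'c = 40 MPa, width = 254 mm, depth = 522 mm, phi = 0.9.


a = As * fy / (0.85 * f'c * b)
= 1280 * 420 / (0.85 * 40 * 254)
= 62.251 mm
Mn = As * fy * (d - a/2) / 10^6
= 263.8941 kN-m
phi*Mn = 0.9 * 263.8941 = 237.5 kN-m

237.5


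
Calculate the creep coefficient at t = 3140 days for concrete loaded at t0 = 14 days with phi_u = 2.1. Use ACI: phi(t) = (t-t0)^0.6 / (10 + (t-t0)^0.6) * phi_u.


dt = 3140 - 14 = 3126
phi = 3126^0.6 / (10 + 3126^0.6) * 2.1
= 1.944

1.944


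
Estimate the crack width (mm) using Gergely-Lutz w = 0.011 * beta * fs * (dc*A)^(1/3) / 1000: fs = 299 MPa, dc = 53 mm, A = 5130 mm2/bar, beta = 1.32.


w = 0.011 * beta * fs * (dc * A)^(1/3) / 1000
= 0.011 * 1.32 * 299 * (53 * 5130)^(1/3) / 1000
= 0.281 mm

0.281


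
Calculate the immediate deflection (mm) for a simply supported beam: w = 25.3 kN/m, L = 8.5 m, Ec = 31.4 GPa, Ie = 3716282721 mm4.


Convert: L = 8.5 m = 8500 mm, Ec = 31.4 GPa = 31400 MPa
delta = 5 * 25.3 * 8500^4 / (384 * 31400 * 3716282721)
= 14.74 mm

14.74


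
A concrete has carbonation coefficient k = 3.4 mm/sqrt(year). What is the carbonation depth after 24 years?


depth = k * sqrt(t)
= 3.4 * sqrt(24)
= 16.66 mm

16.66


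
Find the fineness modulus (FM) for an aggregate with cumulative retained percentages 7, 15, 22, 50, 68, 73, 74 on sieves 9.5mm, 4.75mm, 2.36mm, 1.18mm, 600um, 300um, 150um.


FM = sum(cumulative % retained) / 100
= 309 / 100
= 3.09

3.09
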